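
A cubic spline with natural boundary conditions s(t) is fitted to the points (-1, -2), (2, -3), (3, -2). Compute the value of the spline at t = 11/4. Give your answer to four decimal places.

Let M_i = s''(x_i). Step sizes h_i = 3, 1; slopes of the chords Δ_i = (y_(i+1) - y_i)/h_i = -1/3, 1.
  3·M_0 + 8·M_1 + 1·M_2 = 6(Δ_1 - Δ_0) = 8
Natural end conditions: M_0 = M_2 = 0.
Hence M_0 = 0, M_1 = 1, M_2 = 0.
On [2, 3], s(t) = -3 + 2/3·(t - 2) + 1/2·(t - 2)² - 1/6·(t - 2)³.
With (t - 2) = 3/4: s(11/4) = -293/128.

-2.2891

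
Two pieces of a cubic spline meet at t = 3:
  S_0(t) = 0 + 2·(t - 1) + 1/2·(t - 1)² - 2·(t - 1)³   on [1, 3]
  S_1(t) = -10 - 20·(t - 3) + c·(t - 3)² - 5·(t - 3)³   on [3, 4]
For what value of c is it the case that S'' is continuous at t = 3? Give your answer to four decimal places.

-11.5000

S_0''(t) = 1 - 12·(t - 1), so S_0''(3) = -23. On the right, S_1''(3) = 2c, so c = -23/2.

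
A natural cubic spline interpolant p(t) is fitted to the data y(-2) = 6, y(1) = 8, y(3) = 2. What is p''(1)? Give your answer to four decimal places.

-2.2000

Let m_i = p''(x_i). Step sizes h_i = 3, 2; slopes of the chords Δ_i = (y_(i+1) - y_i)/h_i = 2/3, -3.
  3·m_0 + 10·m_1 + 2·m_2 = 6(Δ_1 - Δ_0) = -22
Natural end conditions: m_0 = m_2 = 0.
Solving the tridiagonal system: m_0 = 0, m_1 = -11/5, m_2 = 0.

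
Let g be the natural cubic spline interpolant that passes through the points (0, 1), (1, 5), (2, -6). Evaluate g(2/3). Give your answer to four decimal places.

5.0556

Put M_i = g'' at the i-th knot. Here h = (1, 1) and Δ = (4, -11), so the interior equations h_(i-1)·M_(i-1) + 2(h_(i-1)+h_i)·M_i + h_i·M_(i+1) = 6(Δ_i − Δ_(i-1)) read
  1·M_0 + 4·M_1 + 1·M_2 = 6(Δ_1 - Δ_0) = -90
Natural end conditions: M_0 = M_2 = 0.
Solving the tridiagonal system: M_0 = 0, M_1 = -45/2, M_2 = 0.
On [0, 1], g(x) = 1 + 31/4·x + 0·x² - 15/4·x³.
With x = 2/3: g(2/3) = 91/18.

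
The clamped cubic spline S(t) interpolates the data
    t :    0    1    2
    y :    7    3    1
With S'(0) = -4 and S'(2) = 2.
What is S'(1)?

-4

Let m_i = S''(x_i). Step sizes h_i = 1, 1; slopes of the chords Δ_i = (y_(i+1) - y_i)/h_i = -4, -2.
  1·m_0 + 4·m_1 + 1·m_2 = 6(Δ_1 - Δ_0) = 12
Clamped end conditions give two more equations: 2h_0·m_0 + h_0·m_1 = 6(Δ_0 - S'(0)) = 0 and h_1·m_1 + 2h_1·m_2 = 6(S'(2) - Δ_1) = 24.
Solving the tridiagonal system: m_0 = 0, m_1 = 0, m_2 = 12.
On [1, 2], S'(t) = b_1 + 2c_1·(t - 1) + 3d_1·(t - 1)² with b_1 = Δ_1 - h_1(2m_1 + m_2)/6 = -4, c_1 = m_1/2 = 0, d_1 = (m_2 - m_1)/(6h_1) = 2. So S'(1) = -4.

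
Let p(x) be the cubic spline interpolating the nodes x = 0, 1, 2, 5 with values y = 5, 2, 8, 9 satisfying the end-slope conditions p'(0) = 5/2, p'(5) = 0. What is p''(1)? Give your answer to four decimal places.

Let M_i = p''(x_i). Step sizes h_i = 1, 1, 3; slopes of the chords Δ_i = (y_(i+1) - y_i)/h_i = -3, 6, 1/3.
  1·M_0 + 4·M_1 + 1·M_2 = 6(Δ_1 - Δ_0) = 54
  1·M_1 + 8·M_2 + 3·M_3 = 6(Δ_2 - Δ_1) = -34
Clamped end conditions give two more equations: 2h_0·M_0 + h_0·M_1 = 6(Δ_0 - p'(0)) = -33 and h_2·M_2 + 2h_2·M_3 = 6(p'(5) - Δ_2) = -2.
Solving the tridiagonal system: M_0 = -806/29, M_1 = 655/29, M_2 = -248/29, M_3 = 343/87.

22.5862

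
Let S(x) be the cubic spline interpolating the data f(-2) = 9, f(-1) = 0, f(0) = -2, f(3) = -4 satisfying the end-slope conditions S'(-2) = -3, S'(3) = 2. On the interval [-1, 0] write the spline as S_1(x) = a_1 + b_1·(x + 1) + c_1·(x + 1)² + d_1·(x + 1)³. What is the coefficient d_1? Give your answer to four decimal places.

-3.4483

Let m_i = S''(x_i). Step sizes h_i = 1, 1, 3; slopes of the chords Δ_i = (y_(i+1) - y_i)/h_i = -9, -2, -2/3.
  1·m_0 + 4·m_1 + 1·m_2 = 6(Δ_1 - Δ_0) = 42
  1·m_1 + 8·m_2 + 3·m_3 = 6(Δ_2 - Δ_1) = 8
Clamped end conditions give two more equations: 2h_0·m_0 + h_0·m_1 = 6(Δ_0 - S'(-2)) = -36 and h_2·m_2 + 2h_2·m_3 = 6(S'(3) - Δ_2) = 16.
Solving: m_0 = -782/29, m_1 = 520/29, m_2 = -80/29, m_3 = 352/87.
On [-1, 0], with S_1(x) = a_1 + b_1·(x + 1) + c_1·(x + 1)² + d_1·(x + 1)³: c_1 = m_1/2 = 260/29, d_1 = (m_2 - m_1)/(6h_1) = -100/29, b_1 = Δ_1 - h_1(2m_1 + m_2)/6 = -218/29.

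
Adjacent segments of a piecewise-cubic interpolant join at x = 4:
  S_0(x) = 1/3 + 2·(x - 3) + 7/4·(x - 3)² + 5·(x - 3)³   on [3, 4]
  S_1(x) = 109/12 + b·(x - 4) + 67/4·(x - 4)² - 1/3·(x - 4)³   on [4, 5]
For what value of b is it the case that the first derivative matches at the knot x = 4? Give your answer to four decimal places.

20.5000

S_0'(x) = 2 + 7/2·(x - 3) + 15·(x - 3)², so S_0'(4) = 41/2. On the right, S_1'(4) = b, so b = 41/2.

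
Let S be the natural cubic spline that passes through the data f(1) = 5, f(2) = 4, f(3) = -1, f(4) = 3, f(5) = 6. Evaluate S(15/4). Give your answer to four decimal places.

1.6359

Write m_i for S''(x_i). With h_i = 1, 1, 1, 1 and divided differences Δ_i = -1, -5, 4, 3, the continuity of S' gives the tridiagonal system
  1·m_0 + 4·m_1 + 1·m_2 = 6(Δ_1 - Δ_0) = -24
  1·m_1 + 4·m_2 + 1·m_3 = 6(Δ_2 - Δ_1) = 54
  1·m_2 + 4·m_3 + 1·m_4 = 6(Δ_3 - Δ_2) = -6
Natural end conditions: m_0 = m_4 = 0.
Solving the tridiagonal system: m_0 = 0, m_1 = -291/28, m_2 = 123/7, m_3 = -165/28, m_4 = 0.
On [3, 4], S(x) = -1 - 7/8·(x - 3) + 123/14·(x - 3)² - 219/56·(x - 3)³.
With (x - 3) = 3/4: S(15/4) = 5863/3584.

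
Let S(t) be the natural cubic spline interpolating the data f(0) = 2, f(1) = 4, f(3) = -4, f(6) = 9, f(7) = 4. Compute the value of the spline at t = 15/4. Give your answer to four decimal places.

With M_i denoting the second derivative at x_i, h_i = 1, 2, 3, 1, and Δ_i = (y_(i+1) − y_i)/h_i = 2, -4, 13/3, -5:
  1·M_0 + 6·M_1 + 2·M_2 = 6(Δ_1 - Δ_0) = -36
  2·M_1 + 10·M_2 + 3·M_3 = 6(Δ_2 - Δ_1) = 50
  3·M_2 + 8·M_3 + 1·M_4 = 6(Δ_3 - Δ_2) = -56
Natural end conditions: M_0 = M_4 = 0.
Forward elimination and back-substitution give M_0 = 0, M_1 = -1846/197, M_2 = 1992/197, M_3 = -2126/197, M_4 = 0.
On [3, 6], S(t) = -4 - 226/591·(t - 3) + 996/197·(t - 3)² - 2059/1773·(t - 3)³.
With (t - 3) = 3/4: S(15/4) = -24369/12608.

-1.9328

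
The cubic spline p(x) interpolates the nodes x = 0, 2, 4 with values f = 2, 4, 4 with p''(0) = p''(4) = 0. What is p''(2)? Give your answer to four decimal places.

-0.7500

Let M_i = p''(x_i). Step sizes h_i = 2, 2; slopes of the chords Δ_i = (y_(i+1) - y_i)/h_i = 1, 0.
  2·M_0 + 8·M_1 + 2·M_2 = 6(Δ_1 - Δ_0) = -6
Natural end conditions: M_0 = M_2 = 0.
Solving the tridiagonal system: M_0 = 0, M_1 = -3/4, M_2 = 0.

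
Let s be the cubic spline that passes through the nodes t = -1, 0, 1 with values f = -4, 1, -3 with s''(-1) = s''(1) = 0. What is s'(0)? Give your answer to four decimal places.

Put M_i = s'' at the i-th knot. Here h = (1, 1) and Δ = (5, -4), so the interior equations h_(i-1)·M_(i-1) + 2(h_(i-1)+h_i)·M_i + h_i·M_(i+1) = 6(Δ_i − Δ_(i-1)) read
  1·M_0 + 4·M_1 + 1·M_2 = 6(Δ_1 - Δ_0) = -54
Natural end conditions: M_0 = M_2 = 0.
Solving: M_0 = 0, M_1 = -27/2, M_2 = 0.
On [0, 1], s'(t) = b_1 + 2c_1·t + 3d_1·t² with b_1 = Δ_1 - h_1(2M_1 + M_2)/6 = 1/2, c_1 = M_1/2 = -27/4, d_1 = (M_2 - M_1)/(6h_1) = 9/4. So s'(0) = 1/2.

0.5000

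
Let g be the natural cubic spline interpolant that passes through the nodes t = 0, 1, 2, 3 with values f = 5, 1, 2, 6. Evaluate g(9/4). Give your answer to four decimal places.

Put σ_i = g'' at the i-th knot. Here h = (1, 1, 1) and Δ = (-4, 1, 4), so the interior equations h_(i-1)·σ_(i-1) + 2(h_(i-1)+h_i)·σ_i + h_i·σ_(i+1) = 6(Δ_i − Δ_(i-1)) read
  1·σ_0 + 4·σ_1 + 1·σ_2 = 6(Δ_1 - Δ_0) = 30
  1·σ_1 + 4·σ_2 + 1·σ_3 = 6(Δ_2 - Δ_1) = 18
Natural end conditions: σ_0 = σ_3 = 0.
Solving: σ_0 = 0, σ_1 = 34/5, σ_2 = 14/5, σ_3 = 0.
On [2, 3], g(t) = 2 + 46/15·(t - 2) + 7/5·(t - 2)² - 7/15·(t - 2)³.
With (t - 2) = 1/4: g(9/4) = 911/320.

2.8469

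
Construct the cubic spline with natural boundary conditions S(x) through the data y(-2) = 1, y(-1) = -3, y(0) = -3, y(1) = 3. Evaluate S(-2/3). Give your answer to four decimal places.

-3.6420

Let M_i = S''(x_i). Step sizes h_i = 1, 1, 1; slopes of the chords Δ_i = (y_(i+1) - y_i)/h_i = -4, 0, 6.
  1·M_0 + 4·M_1 + 1·M_2 = 6(Δ_1 - Δ_0) = 24
  1·M_1 + 4·M_2 + 1·M_3 = 6(Δ_2 - Δ_1) = 36
Natural end conditions: M_0 = M_3 = 0.
Solving: M_0 = 0, M_1 = 4, M_2 = 8, M_3 = 0.
On [-1, 0], S(x) = -3 - 8/3·(x + 1) + 2·(x + 1)² + 2/3·(x + 1)³.
With (x + 1) = 1/3: S(-2/3) = -295/81.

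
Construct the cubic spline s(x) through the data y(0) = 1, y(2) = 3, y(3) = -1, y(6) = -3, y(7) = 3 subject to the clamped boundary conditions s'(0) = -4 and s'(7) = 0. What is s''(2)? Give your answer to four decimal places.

-9.1758

Write M_i for s''(x_i). With h_i = 2, 1, 3, 1 and divided differences Δ_i = 1, -4, -2/3, 6, the continuity of s' gives the tridiagonal system
  2·M_0 + 6·M_1 + 1·M_2 = 6(Δ_1 - Δ_0) = -30
  1·M_1 + 8·M_2 + 3·M_3 = 6(Δ_2 - Δ_1) = 20
  3·M_2 + 8·M_3 + 1·M_4 = 6(Δ_3 - Δ_2) = 40
Clamped end conditions give two more equations: 2h_0·M_0 + h_0·M_1 = 6(Δ_0 - s'(0)) = 30 and h_3·M_3 + 2h_3·M_4 = 6(s'(7) - Δ_3) = -36.
Forward elimination and back-substitution give M_0 = 3989/330, M_1 = -1514/165, M_2 = 29/33, M_3 = 406/55, M_4 = -1193/55.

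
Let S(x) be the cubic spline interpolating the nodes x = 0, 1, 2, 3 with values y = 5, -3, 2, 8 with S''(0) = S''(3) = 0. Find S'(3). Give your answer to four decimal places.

Write m_i for S''(x_i). With h_i = 1, 1, 1 and divided differences Δ_i = -8, 5, 6, the continuity of S' gives the tridiagonal system
  1·m_0 + 4·m_1 + 1·m_2 = 6(Δ_1 - Δ_0) = 78
  1·m_1 + 4·m_2 + 1·m_3 = 6(Δ_2 - Δ_1) = 6
Natural end conditions: m_0 = m_3 = 0.
Hence m_0 = 0, m_1 = 102/5, m_2 = -18/5, m_3 = 0.
On [2, 3], S'(x) = b_2 + 2c_2·(x - 2) + 3d_2·(x - 2)² with b_2 = Δ_2 - h_2(2m_2 + m_3)/6 = 36/5, c_2 = m_2/2 = -9/5, d_2 = (m_3 - m_2)/(6h_2) = 3/5. So S'(3) = 27/5.

5.4000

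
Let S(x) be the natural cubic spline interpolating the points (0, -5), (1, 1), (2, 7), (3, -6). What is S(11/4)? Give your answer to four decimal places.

-1.5625

With M_i denoting the second derivative at x_i, h_i = 1, 1, 1, and Δ_i = (y_(i+1) − y_i)/h_i = 6, 6, -13:
  1·M_0 + 4·M_1 + 1·M_2 = 6(Δ_1 - Δ_0) = 0
  1·M_1 + 4·M_2 + 1·M_3 = 6(Δ_2 - Δ_1) = -114
Natural end conditions: M_0 = M_3 = 0.
Hence M_0 = 0, M_1 = 38/5, M_2 = -152/5, M_3 = 0.
On [2, 3], S(x) = 7 - 43/15·(x - 2) - 76/5·(x - 2)² + 76/15·(x - 2)³.
With (x - 2) = 3/4: S(11/4) = -25/16.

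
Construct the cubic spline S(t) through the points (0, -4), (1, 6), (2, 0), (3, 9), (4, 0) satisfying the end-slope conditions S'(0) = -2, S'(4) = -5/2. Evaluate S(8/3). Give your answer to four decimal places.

Write M_i for S''(x_i). With h_i = 1, 1, 1, 1 and divided differences Δ_i = 10, -6, 9, -9, the continuity of S' gives the tridiagonal system
  1·M_0 + 4·M_1 + 1·M_2 = 6(Δ_1 - Δ_0) = -96
  1·M_1 + 4·M_2 + 1·M_3 = 6(Δ_2 - Δ_1) = 90
  1·M_2 + 4·M_3 + 1·M_4 = 6(Δ_3 - Δ_2) = -108
Clamped end conditions give two more equations: 2h_0·M_0 + h_0·M_1 = 6(Δ_0 - S'(0)) = 72 and h_3·M_3 + 2h_3·M_4 = 6(S'(4) - Δ_3) = 39.
Solving: M_0 = 3455/56, M_1 = -1439/28, M_2 = 383/8, M_3 = -1403/28, M_4 = 2495/56.
On [2, 3], S(t) = 0 + 39/28·(t - 2) + 383/16·(t - 2)² - 1829/112·(t - 2)³.
With (t - 2) = 2/3: S(8/3) = 5087/756.

6.7288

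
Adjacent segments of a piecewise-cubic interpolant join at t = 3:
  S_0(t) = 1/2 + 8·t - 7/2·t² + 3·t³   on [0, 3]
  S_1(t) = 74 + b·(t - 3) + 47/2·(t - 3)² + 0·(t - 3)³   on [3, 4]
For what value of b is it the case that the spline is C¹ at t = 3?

68

S_0'(t) = 8 - 7·t + 9·t², so S_0'(3) = 68. On the right, S_1'(3) = b, so b = 68.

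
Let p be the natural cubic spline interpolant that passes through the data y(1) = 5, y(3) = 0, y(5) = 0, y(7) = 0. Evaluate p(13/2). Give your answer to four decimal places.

0.0781

Put M_i = p'' at the i-th knot. Here h = (2, 2, 2) and Δ = (-5/2, 0, 0), so the interior equations h_(i-1)·M_(i-1) + 2(h_(i-1)+h_i)·M_i + h_i·M_(i+1) = 6(Δ_i − Δ_(i-1)) read
  2·M_0 + 8·M_1 + 2·M_2 = 6(Δ_1 - Δ_0) = 15
  2·M_1 + 8·M_2 + 2·M_3 = 6(Δ_2 - Δ_1) = 0
Natural end conditions: M_0 = M_3 = 0.
Forward elimination and back-substitution give M_0 = 0, M_1 = 2, M_2 = -1/2, M_3 = 0.
On [5, 7], p(t) = 0 + 1/3·(t - 5) - 1/4·(t - 5)² + 1/24·(t - 5)³.
With (t - 5) = 3/2: p(13/2) = 5/64.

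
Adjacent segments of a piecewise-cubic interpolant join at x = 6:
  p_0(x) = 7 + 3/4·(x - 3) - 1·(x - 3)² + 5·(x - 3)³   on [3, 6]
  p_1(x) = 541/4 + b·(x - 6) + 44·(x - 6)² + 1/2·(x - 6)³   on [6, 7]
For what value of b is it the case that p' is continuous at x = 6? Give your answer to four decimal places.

p_0'(x) = 3/4 - 2·(x - 3) + 15·(x - 3)², so p_0'(6) = 519/4. On the right, p_1'(6) = b, so b = 519/4.

129.7500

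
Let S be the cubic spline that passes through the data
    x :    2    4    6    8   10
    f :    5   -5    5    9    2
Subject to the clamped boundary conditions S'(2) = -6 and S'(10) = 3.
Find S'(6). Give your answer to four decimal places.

6.1071

Write m_i for S''(x_i). With h_i = 2, 2, 2, 2 and divided differences Δ_i = -5, 5, 2, -7/2, the continuity of S' gives the tridiagonal system
  2·m_0 + 8·m_1 + 2·m_2 = 6(Δ_1 - Δ_0) = 60
  2·m_1 + 8·m_2 + 2·m_3 = 6(Δ_2 - Δ_1) = -18
  2·m_2 + 8·m_3 + 2·m_4 = 6(Δ_3 - Δ_2) = -33
Clamped end conditions give two more equations: 2h_0·m_0 + h_0·m_1 = 6(Δ_0 - S'(2)) = 6 and h_3·m_3 + 2h_3·m_4 = 6(S'(10) - Δ_3) = 39.
Forward elimination and back-substitution give m_0 = -333/112, m_1 = 501/56, m_2 = -45/16, m_3 = -375/56, m_4 = 1467/112.
On [6, 8], S'(x) = b_2 + 2c_2·(x - 6) + 3d_2·(x - 6)² with b_2 = Δ_2 - h_2(2m_2 + m_3)/6 = 171/28, c_2 = m_2/2 = -45/32, d_2 = (m_3 - m_2)/(6h_2) = -145/448. So S'(6) = 171/28.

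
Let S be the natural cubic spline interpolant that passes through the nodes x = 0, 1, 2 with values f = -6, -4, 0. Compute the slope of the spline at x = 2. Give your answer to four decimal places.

Put M_i = S'' at the i-th knot. Here h = (1, 1) and Δ = (2, 4), so the interior equations h_(i-1)·M_(i-1) + 2(h_(i-1)+h_i)·M_i + h_i·M_(i+1) = 6(Δ_i − Δ_(i-1)) read
  1·M_0 + 4·M_1 + 1·M_2 = 6(Δ_1 - Δ_0) = 12
Natural end conditions: M_0 = M_2 = 0.
Solving the tridiagonal system: M_0 = 0, M_1 = 3, M_2 = 0.
On [1, 2], S'(x) = b_1 + 2c_1·(x - 1) + 3d_1·(x - 1)² with b_1 = Δ_1 - h_1(2M_1 + M_2)/6 = 3, c_1 = M_1/2 = 3/2, d_1 = (M_2 - M_1)/(6h_1) = -1/2. So S'(2) = 9/2.

4.5000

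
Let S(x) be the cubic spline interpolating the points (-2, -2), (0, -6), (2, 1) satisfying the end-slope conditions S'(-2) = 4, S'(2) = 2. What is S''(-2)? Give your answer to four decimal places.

-13.6250

Let M_i = S''(x_i). Step sizes h_i = 2, 2; slopes of the chords Δ_i = (y_(i+1) - y_i)/h_i = -2, 7/2.
  2·M_0 + 8·M_1 + 2·M_2 = 6(Δ_1 - Δ_0) = 33
Clamped end conditions give two more equations: 2h_0·M_0 + h_0·M_1 = 6(Δ_0 - S'(-2)) = -36 and h_1·M_1 + 2h_1·M_2 = 6(S'(2) - Δ_1) = -9.
Solving the tridiagonal system: M_0 = -109/8, M_1 = 37/4, M_2 = -55/8.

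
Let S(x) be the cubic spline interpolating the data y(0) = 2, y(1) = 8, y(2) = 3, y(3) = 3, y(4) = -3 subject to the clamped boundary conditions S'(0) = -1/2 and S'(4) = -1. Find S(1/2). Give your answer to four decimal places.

Write M_i for S''(x_i). With h_i = 1, 1, 1, 1 and divided differences Δ_i = 6, -5, 0, -6, the continuity of S' gives the tridiagonal system
  1·M_0 + 4·M_1 + 1·M_2 = 6(Δ_1 - Δ_0) = -66
  1·M_1 + 4·M_2 + 1·M_3 = 6(Δ_2 - Δ_1) = 30
  1·M_2 + 4·M_3 + 1·M_4 = 6(Δ_3 - Δ_2) = -36
Clamped end conditions give two more equations: 2h_0·M_0 + h_0·M_1 = 6(Δ_0 - S'(0)) = 39 and h_3·M_3 + 2h_3·M_4 = 6(S'(4) - Δ_3) = 30.
Forward elimination and back-substitution give M_0 = 1937/56, M_1 = -845/28, M_2 = 161/8, M_3 = -569/28, M_4 = 1409/56.
On [0, 1], S(x) = 2 - 1/2·x + 1937/112·x² - 1209/112·x³.
With x = 1/2: S(1/2) = 4233/896.

4.7243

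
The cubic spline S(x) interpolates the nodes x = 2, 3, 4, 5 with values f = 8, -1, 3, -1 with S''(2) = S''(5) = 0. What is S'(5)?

-7

With M_i denoting the second derivative at x_i, h_i = 1, 1, 1, and Δ_i = (y_(i+1) − y_i)/h_i = -9, 4, -4:
  1·M_0 + 4·M_1 + 1·M_2 = 6(Δ_1 - Δ_0) = 78
  1·M_1 + 4·M_2 + 1·M_3 = 6(Δ_2 - Δ_1) = -48
Natural end conditions: M_0 = M_3 = 0.
Solving: M_0 = 0, M_1 = 24, M_2 = -18, M_3 = 0.
On [4, 5], S'(x) = b_2 + 2c_2·(x - 4) + 3d_2·(x - 4)² with b_2 = Δ_2 - h_2(2M_2 + M_3)/6 = 2, c_2 = M_2/2 = -9, d_2 = (M_3 - M_2)/(6h_2) = 3. So S'(5) = -7.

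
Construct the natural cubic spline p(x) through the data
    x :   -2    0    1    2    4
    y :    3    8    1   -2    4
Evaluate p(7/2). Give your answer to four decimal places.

Write M_i for p''(x_i). With h_i = 2, 1, 1, 2 and divided differences Δ_i = 5/2, -7, -3, 3, the continuity of p' gives the tridiagonal system
  2·M_0 + 6·M_1 + 1·M_2 = 6(Δ_1 - Δ_0) = -57
  1·M_1 + 4·M_2 + 1·M_3 = 6(Δ_2 - Δ_1) = 24
  1·M_2 + 6·M_3 + 2·M_4 = 6(Δ_3 - Δ_2) = 36
Natural end conditions: M_0 = M_4 = 0.
Solving: M_0 = 0, M_1 = -43/4, M_2 = 15/2, M_3 = 19/4, M_4 = 0.
On [2, 4], p(x) = -2 - 1/6·(x - 2) + 19/8·(x - 2)² - 19/48·(x - 2)³.
With (x - 2) = 3/2: p(7/2) = 225/128.

1.7578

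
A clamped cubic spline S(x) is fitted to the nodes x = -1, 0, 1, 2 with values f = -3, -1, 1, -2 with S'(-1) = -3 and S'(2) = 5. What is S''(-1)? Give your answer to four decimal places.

Write M_i for S''(x_i). With h_i = 1, 1, 1 and divided differences Δ_i = 2, 2, -3, the continuity of S' gives the tridiagonal system
  1·M_0 + 4·M_1 + 1·M_2 = 6(Δ_1 - Δ_0) = 0
  1·M_1 + 4·M_2 + 1·M_3 = 6(Δ_2 - Δ_1) = -30
Clamped end conditions give two more equations: 2h_0·M_0 + h_0·M_1 = 6(Δ_0 - S'(-1)) = 30 and h_2·M_2 + 2h_2·M_3 = 6(S'(2) - Δ_2) = 48.
Hence M_0 = 224/15, M_1 = 2/15, M_2 = -232/15, M_3 = 476/15.

14.9333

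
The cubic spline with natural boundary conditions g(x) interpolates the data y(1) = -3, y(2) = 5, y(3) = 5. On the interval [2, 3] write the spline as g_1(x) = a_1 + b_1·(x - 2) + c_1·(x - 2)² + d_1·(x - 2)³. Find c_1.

Let σ_i = g''(x_i). Step sizes h_i = 1, 1; slopes of the chords Δ_i = (y_(i+1) - y_i)/h_i = 8, 0.
  1·σ_0 + 4·σ_1 + 1·σ_2 = 6(Δ_1 - Δ_0) = -48
Natural end conditions: σ_0 = σ_2 = 0.
Hence σ_0 = 0, σ_1 = -12, σ_2 = 0.
On [2, 3], with g_1(x) = a_1 + b_1·(x - 2) + c_1·(x - 2)² + d_1·(x - 2)³: c_1 = σ_1/2 = -6, d_1 = (σ_2 - σ_1)/(6h_1) = 2, b_1 = Δ_1 - h_1(2σ_1 + σ_2)/6 = 4.

-6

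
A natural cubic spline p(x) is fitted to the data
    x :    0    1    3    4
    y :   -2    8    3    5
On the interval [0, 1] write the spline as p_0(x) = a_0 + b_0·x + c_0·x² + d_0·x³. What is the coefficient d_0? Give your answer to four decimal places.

Write M_i for p''(x_i). With h_i = 1, 2, 1 and divided differences Δ_i = 10, -5/2, 2, the continuity of p' gives the tridiagonal system
  1·M_0 + 6·M_1 + 2·M_2 = 6(Δ_1 - Δ_0) = -75
  2·M_1 + 6·M_2 + 1·M_3 = 6(Δ_2 - Δ_1) = 27
Natural end conditions: M_0 = M_3 = 0.
Solving: M_0 = 0, M_1 = -63/4, M_2 = 39/4, M_3 = 0.
On [0, 1], with p_0(x) = a_0 + b_0·x + c_0·x² + d_0·x³: c_0 = M_0/2 = 0, d_0 = (M_1 - M_0)/(6h_0) = -21/8, b_0 = Δ_0 - h_0(2M_0 + M_1)/6 = 101/8.

-2.6250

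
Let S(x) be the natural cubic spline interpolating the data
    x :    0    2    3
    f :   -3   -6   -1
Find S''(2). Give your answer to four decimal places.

Let M_i = S''(x_i). Step sizes h_i = 2, 1; slopes of the chords Δ_i = (y_(i+1) - y_i)/h_i = -3/2, 5.
  2·M_0 + 6·M_1 + 1·M_2 = 6(Δ_1 - Δ_0) = 39
Natural end conditions: M_0 = M_2 = 0.
Solving the tridiagonal system: M_0 = 0, M_1 = 13/2, M_2 = 0.

6.5000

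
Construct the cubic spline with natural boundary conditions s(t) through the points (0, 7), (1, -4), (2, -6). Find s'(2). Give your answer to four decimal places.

0.2500

Put M_i = s'' at the i-th knot. Here h = (1, 1) and Δ = (-11, -2), so the interior equations h_(i-1)·M_(i-1) + 2(h_(i-1)+h_i)·M_i + h_i·M_(i+1) = 6(Δ_i − Δ_(i-1)) read
  1·M_0 + 4·M_1 + 1·M_2 = 6(Δ_1 - Δ_0) = 54
Natural end conditions: M_0 = M_2 = 0.
Hence M_0 = 0, M_1 = 27/2, M_2 = 0.
On [1, 2], s'(t) = b_1 + 2c_1·(t - 1) + 3d_1·(t - 1)² with b_1 = Δ_1 - h_1(2M_1 + M_2)/6 = -13/2, c_1 = M_1/2 = 27/4, d_1 = (M_2 - M_1)/(6h_1) = -9/4. So s'(2) = 1/4.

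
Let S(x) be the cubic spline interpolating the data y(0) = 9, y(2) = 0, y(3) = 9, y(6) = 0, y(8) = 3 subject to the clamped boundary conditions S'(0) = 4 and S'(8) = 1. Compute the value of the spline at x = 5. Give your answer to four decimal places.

5.1601

Let M_i = S''(x_i). Step sizes h_i = 2, 1, 3, 2; slopes of the chords Δ_i = (y_(i+1) - y_i)/h_i = -9/2, 9, -3, 3/2.
  2·M_0 + 6·M_1 + 1·M_2 = 6(Δ_1 - Δ_0) = 81
  1·M_1 + 8·M_2 + 3·M_3 = 6(Δ_2 - Δ_1) = -72
  3·M_2 + 10·M_3 + 2·M_4 = 6(Δ_3 - Δ_2) = 27
Clamped end conditions give two more equations: 2h_0·M_0 + h_0·M_1 = 6(Δ_0 - S'(0)) = -51 and h_3·M_3 + 2h_3·M_4 = 6(S'(8) - Δ_3) = -3.
Hence M_0 = -847/34, M_1 = 827/34, M_2 = -257/17, M_3 = 279/34, M_4 = -165/34.
On [3, 6], S(x) = 9 + 545/68·(x - 3) - 257/34·(x - 3)² + 793/612·(x - 3)³.
With (x - 3) = 2: S(5) = 1579/306.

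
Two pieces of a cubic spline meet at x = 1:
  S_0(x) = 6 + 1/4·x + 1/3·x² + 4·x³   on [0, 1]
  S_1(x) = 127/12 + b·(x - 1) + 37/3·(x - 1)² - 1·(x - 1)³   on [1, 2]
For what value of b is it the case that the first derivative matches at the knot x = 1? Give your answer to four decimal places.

12.9167

S_0'(x) = 1/4 + 2/3·x + 12·x², so S_0'(1) = 155/12. On the right, S_1'(1) = b, so b = 155/12.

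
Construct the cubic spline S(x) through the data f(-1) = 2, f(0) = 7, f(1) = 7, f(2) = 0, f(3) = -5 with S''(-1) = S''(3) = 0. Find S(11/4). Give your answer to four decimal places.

Let m_i = S''(x_i). Step sizes h_i = 1, 1, 1, 1; slopes of the chords Δ_i = (y_(i+1) - y_i)/h_i = 5, 0, -7, -5.
  1·m_0 + 4·m_1 + 1·m_2 = 6(Δ_1 - Δ_0) = -30
  1·m_1 + 4·m_2 + 1·m_3 = 6(Δ_2 - Δ_1) = -42
  1·m_2 + 4·m_3 + 1·m_4 = 6(Δ_3 - Δ_2) = 12
Natural end conditions: m_0 = m_4 = 0.
Solving: m_0 = 0, m_1 = -135/28, m_2 = -75/7, m_3 = 159/28, m_4 = 0.
On [2, 3], S(x) = 0 - 193/28·(x - 2) + 159/56·(x - 2)² - 53/56·(x - 2)³.
With (x - 2) = 3/4: S(11/4) = -14235/3584.

-3.9718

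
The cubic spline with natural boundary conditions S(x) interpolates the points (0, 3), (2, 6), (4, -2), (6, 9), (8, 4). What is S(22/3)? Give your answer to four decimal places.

With M_i denoting the second derivative at x_i, h_i = 2, 2, 2, 2, and Δ_i = (y_(i+1) − y_i)/h_i = 3/2, -4, 11/2, -5/2:
  2·M_0 + 8·M_1 + 2·M_2 = 6(Δ_1 - Δ_0) = -33
  2·M_1 + 8·M_2 + 2·M_3 = 6(Δ_2 - Δ_1) = 57
  2·M_2 + 8·M_3 + 2·M_4 = 6(Δ_3 - Δ_2) = -48
Natural end conditions: M_0 = M_4 = 0.
Hence M_0 = 0, M_1 = -771/112, M_2 = 309/28, M_3 = -981/112, M_4 = 0.
On [6, 8], S(x) = 9 + 187/56·(x - 6) - 981/224·(x - 6)² + 327/448·(x - 6)³.
With (x - 6) = 4/3: S(22/3) = 466/63.

7.3968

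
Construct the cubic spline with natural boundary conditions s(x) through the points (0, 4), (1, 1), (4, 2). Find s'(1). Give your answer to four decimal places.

-2.1667

Write σ_i for s''(x_i). With h_i = 1, 3 and divided differences Δ_i = -3, 1/3, the continuity of s' gives the tridiagonal system
  1·σ_0 + 8·σ_1 + 3·σ_2 = 6(Δ_1 - Δ_0) = 20
Natural end conditions: σ_0 = σ_2 = 0.
Hence σ_0 = 0, σ_1 = 5/2, σ_2 = 0.
On [1, 4], s'(x) = b_1 + 2c_1·(x - 1) + 3d_1·(x - 1)² with b_1 = Δ_1 - h_1(2σ_1 + σ_2)/6 = -13/6, c_1 = σ_1/2 = 5/4, d_1 = (σ_2 - σ_1)/(6h_1) = -5/36. So s'(1) = -13/6.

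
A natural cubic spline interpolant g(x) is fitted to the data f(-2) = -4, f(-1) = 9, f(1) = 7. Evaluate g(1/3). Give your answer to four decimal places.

10.4321

Put M_i = g'' at the i-th knot. Here h = (1, 2) and Δ = (13, -1), so the interior equations h_(i-1)·M_(i-1) + 2(h_(i-1)+h_i)·M_i + h_i·M_(i+1) = 6(Δ_i − Δ_(i-1)) read
  1·M_0 + 6·M_1 + 2·M_2 = 6(Δ_1 - Δ_0) = -84
Natural end conditions: M_0 = M_2 = 0.
Solving: M_0 = 0, M_1 = -14, M_2 = 0.
On [-1, 1], g(x) = 9 + 25/3·(x + 1) - 7·(x + 1)² + 7/6·(x + 1)³.
With (x + 1) = 4/3: g(1/3) = 845/81.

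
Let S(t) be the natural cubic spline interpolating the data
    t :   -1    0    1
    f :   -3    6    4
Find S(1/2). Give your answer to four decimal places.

6.0313

With M_i denoting the second derivative at x_i, h_i = 1, 1, and Δ_i = (y_(i+1) − y_i)/h_i = 9, -2:
  1·M_0 + 4·M_1 + 1·M_2 = 6(Δ_1 - Δ_0) = -66
Natural end conditions: M_0 = M_2 = 0.
Solving the tridiagonal system: M_0 = 0, M_1 = -33/2, M_2 = 0.
On [0, 1], S(t) = 6 + 7/2·t - 33/4·t² + 11/4·t³.
With t = 1/2: S(1/2) = 193/32.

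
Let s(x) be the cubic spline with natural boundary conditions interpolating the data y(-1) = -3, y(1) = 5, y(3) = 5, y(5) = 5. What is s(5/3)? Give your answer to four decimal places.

5.6321

Write M_i for s''(x_i). With h_i = 2, 2, 2 and divided differences Δ_i = 4, 0, 0, the continuity of s' gives the tridiagonal system
  2·M_0 + 8·M_1 + 2·M_2 = 6(Δ_1 - Δ_0) = -24
  2·M_1 + 8·M_2 + 2·M_3 = 6(Δ_2 - Δ_1) = 0
Natural end conditions: M_0 = M_3 = 0.
Hence M_0 = 0, M_1 = -16/5, M_2 = 4/5, M_3 = 0.
On [1, 3], s(x) = 5 + 28/15·(x - 1) - 8/5·(x - 1)² + 1/3·(x - 1)³.
With (x - 1) = 2/3: s(5/3) = 2281/405.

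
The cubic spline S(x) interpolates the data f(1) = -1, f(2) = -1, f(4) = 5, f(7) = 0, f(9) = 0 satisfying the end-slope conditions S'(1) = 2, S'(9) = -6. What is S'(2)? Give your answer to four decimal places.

0.5971

Let σ_i = S''(x_i). Step sizes h_i = 1, 2, 3, 2; slopes of the chords Δ_i = (y_(i+1) - y_i)/h_i = 0, 3, -5/3, 0.
  1·σ_0 + 6·σ_1 + 2·σ_2 = 6(Δ_1 - Δ_0) = 18
  2·σ_1 + 10·σ_2 + 3·σ_3 = 6(Δ_2 - Δ_1) = -28
  3·σ_2 + 10·σ_3 + 2·σ_4 = 6(Δ_3 - Δ_2) = 10
Clamped end conditions give two more equations: 2h_0·σ_0 + h_0·σ_1 = 6(Δ_0 - S'(1)) = -12 and h_3·σ_3 + 2h_3·σ_4 = 6(S'(9) - Δ_3) = -36.
Forward elimination and back-substitution give σ_0 = -2510/273, σ_1 = 1744/273, σ_2 = -1520/273, σ_3 = 452/91, σ_4 = -1045/91.
On [2, 4], S'(x) = b_1 + 2c_1·(x - 2) + 3d_1·(x - 2)² with b_1 = Δ_1 - h_1(2σ_1 + σ_2)/6 = 163/273, c_1 = σ_1/2 = 872/273, d_1 = (σ_2 - σ_1)/(6h_1) = -272/273. So S'(2) = 163/273.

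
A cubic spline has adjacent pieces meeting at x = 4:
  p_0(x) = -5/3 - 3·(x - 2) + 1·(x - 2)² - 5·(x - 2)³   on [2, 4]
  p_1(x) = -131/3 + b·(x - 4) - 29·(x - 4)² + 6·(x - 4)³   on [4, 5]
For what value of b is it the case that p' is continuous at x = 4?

p_0'(x) = -3 + 2·(x - 2) - 15·(x - 2)², so p_0'(4) = -59. On the right, p_1'(4) = b, so b = -59.

-59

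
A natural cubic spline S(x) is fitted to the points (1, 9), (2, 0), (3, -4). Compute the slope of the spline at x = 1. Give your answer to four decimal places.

With σ_i denoting the second derivative at x_i, h_i = 1, 1, and Δ_i = (y_(i+1) − y_i)/h_i = -9, -4:
  1·σ_0 + 4·σ_1 + 1·σ_2 = 6(Δ_1 - Δ_0) = 30
Natural end conditions: σ_0 = σ_2 = 0.
Forward elimination and back-substitution give σ_0 = 0, σ_1 = 15/2, σ_2 = 0.
On [1, 2], S'(x) = b_0 + 2c_0·(x - 1) + 3d_0·(x - 1)² with b_0 = Δ_0 - h_0(2σ_0 + σ_1)/6 = -41/4, c_0 = σ_0/2 = 0, d_0 = (σ_1 - σ_0)/(6h_0) = 5/4. So S'(1) = -41/4.

-10.2500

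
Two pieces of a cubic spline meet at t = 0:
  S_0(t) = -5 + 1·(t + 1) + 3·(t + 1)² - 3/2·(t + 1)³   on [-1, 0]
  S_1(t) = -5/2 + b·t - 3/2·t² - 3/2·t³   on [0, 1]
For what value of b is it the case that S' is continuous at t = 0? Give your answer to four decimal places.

S_0'(t) = 1 + 6·(t + 1) - 9/2·(t + 1)², so S_0'(0) = 5/2. On the right, S_1'(0) = b, so b = 5/2.

2.5000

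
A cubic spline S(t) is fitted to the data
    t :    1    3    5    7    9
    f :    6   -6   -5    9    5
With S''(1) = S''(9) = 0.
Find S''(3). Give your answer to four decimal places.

Put M_i = S'' at the i-th knot. Here h = (2, 2, 2, 2) and Δ = (-6, 1/2, 7, -2), so the interior equations h_(i-1)·M_(i-1) + 2(h_(i-1)+h_i)·M_i + h_i·M_(i+1) = 6(Δ_i − Δ_(i-1)) read
  2·M_0 + 8·M_1 + 2·M_2 = 6(Δ_1 - Δ_0) = 39
  2·M_1 + 8·M_2 + 2·M_3 = 6(Δ_2 - Δ_1) = 39
  2·M_2 + 8·M_3 + 2·M_4 = 6(Δ_3 - Δ_2) = -54
Natural end conditions: M_0 = M_4 = 0.
Solving the tridiagonal system: M_0 = 0, M_1 = 375/112, M_2 = 171/28, M_3 = -927/112, M_4 = 0.

3.3482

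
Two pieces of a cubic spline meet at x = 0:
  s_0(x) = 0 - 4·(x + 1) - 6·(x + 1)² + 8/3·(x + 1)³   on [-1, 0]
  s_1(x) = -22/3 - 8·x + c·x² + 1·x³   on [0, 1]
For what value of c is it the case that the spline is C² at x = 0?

2

s_0''(x) = -12 + 16·(x + 1), so s_0''(0) = 4. On the right, s_1''(0) = 2c, so c = 2.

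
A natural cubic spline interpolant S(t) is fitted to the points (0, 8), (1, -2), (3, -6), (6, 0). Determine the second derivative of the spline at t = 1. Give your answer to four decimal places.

Write m_i for S''(x_i). With h_i = 1, 2, 3 and divided differences Δ_i = -10, -2, 2, the continuity of S' gives the tridiagonal system
  1·m_0 + 6·m_1 + 2·m_2 = 6(Δ_1 - Δ_0) = 48
  2·m_1 + 10·m_2 + 3·m_3 = 6(Δ_2 - Δ_1) = 24
Natural end conditions: m_0 = m_3 = 0.
Forward elimination and back-substitution give m_0 = 0, m_1 = 54/7, m_2 = 6/7, m_3 = 0.

7.7143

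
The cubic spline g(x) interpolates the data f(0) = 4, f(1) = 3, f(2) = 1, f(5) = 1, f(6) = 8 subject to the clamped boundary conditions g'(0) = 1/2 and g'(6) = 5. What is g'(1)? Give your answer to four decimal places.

-1.7829

Put M_i = g'' at the i-th knot. Here h = (1, 1, 3, 1) and Δ = (-1, -2, 0, 7), so the interior equations h_(i-1)·M_(i-1) + 2(h_(i-1)+h_i)·M_i + h_i·M_(i+1) = 6(Δ_i − Δ_(i-1)) read
  1·M_0 + 4·M_1 + 1·M_2 = 6(Δ_1 - Δ_0) = -6
  1·M_1 + 8·M_2 + 3·M_3 = 6(Δ_2 - Δ_1) = 12
  3·M_2 + 8·M_3 + 1·M_4 = 6(Δ_3 - Δ_2) = 42
Clamped end conditions give two more equations: 2h_0·M_0 + h_0·M_1 = 6(Δ_0 - g'(0)) = -9 and h_3·M_3 + 2h_3·M_4 = 6(g'(6) - Δ_3) = -12.
Solving: M_0 = -337/76, M_1 = -5/38, M_2 = -79/76, M_3 = 259/38, M_4 = -715/76.
On [1, 2], g'(x) = b_1 + 2c_1·(x - 1) + 3d_1·(x - 1)² with b_1 = Δ_1 - h_1(2M_1 + M_2)/6 = -271/152, c_1 = M_1/2 = -5/76, d_1 = (M_2 - M_1)/(6h_1) = -23/152. So g'(1) = -271/152.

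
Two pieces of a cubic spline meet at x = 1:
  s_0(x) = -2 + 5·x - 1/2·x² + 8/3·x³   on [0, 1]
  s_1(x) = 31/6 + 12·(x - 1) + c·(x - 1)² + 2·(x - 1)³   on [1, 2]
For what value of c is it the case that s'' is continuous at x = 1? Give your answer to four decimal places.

7.5000

s_0''(x) = -1 + 16·x, so s_0''(1) = 15. On the right, s_1''(1) = 2c, so c = 15/2.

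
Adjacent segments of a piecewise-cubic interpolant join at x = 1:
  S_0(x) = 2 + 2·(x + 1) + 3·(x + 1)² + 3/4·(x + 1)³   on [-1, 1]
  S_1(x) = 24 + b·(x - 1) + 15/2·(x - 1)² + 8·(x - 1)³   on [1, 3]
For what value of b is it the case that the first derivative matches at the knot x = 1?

S_0'(x) = 2 + 6·(x + 1) + 9/4·(x + 1)², so S_0'(1) = 23. On the right, S_1'(1) = b, so b = 23.

23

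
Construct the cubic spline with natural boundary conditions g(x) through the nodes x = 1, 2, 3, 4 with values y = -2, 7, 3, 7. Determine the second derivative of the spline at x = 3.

Put m_i = g'' at the i-th knot. Here h = (1, 1, 1) and Δ = (9, -4, 4), so the interior equations h_(i-1)·m_(i-1) + 2(h_(i-1)+h_i)·m_i + h_i·m_(i+1) = 6(Δ_i − Δ_(i-1)) read
  1·m_0 + 4·m_1 + 1·m_2 = 6(Δ_1 - Δ_0) = -78
  1·m_1 + 4·m_2 + 1·m_3 = 6(Δ_2 - Δ_1) = 48
Natural end conditions: m_0 = m_3 = 0.
Solving the tridiagonal system: m_0 = 0, m_1 = -24, m_2 = 18, m_3 = 0.

18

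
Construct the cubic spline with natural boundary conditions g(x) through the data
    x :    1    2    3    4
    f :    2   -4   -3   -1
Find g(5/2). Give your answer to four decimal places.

-4.1000

Let M_i = g''(x_i). Step sizes h_i = 1, 1, 1; slopes of the chords Δ_i = (y_(i+1) - y_i)/h_i = -6, 1, 2.
  1·M_0 + 4·M_1 + 1·M_2 = 6(Δ_1 - Δ_0) = 42
  1·M_1 + 4·M_2 + 1·M_3 = 6(Δ_2 - Δ_1) = 6
Natural end conditions: M_0 = M_3 = 0.
Forward elimination and back-substitution give M_0 = 0, M_1 = 54/5, M_2 = -6/5, M_3 = 0.
On [2, 3], g(x) = -4 - 12/5·(x - 2) + 27/5·(x - 2)² - 2·(x - 2)³.
With (x - 2) = 1/2: g(5/2) = -41/10.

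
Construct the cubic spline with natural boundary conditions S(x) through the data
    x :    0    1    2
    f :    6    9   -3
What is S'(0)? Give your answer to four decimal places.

6.7500

Let m_i = S''(x_i). Step sizes h_i = 1, 1; slopes of the chords Δ_i = (y_(i+1) - y_i)/h_i = 3, -12.
  1·m_0 + 4·m_1 + 1·m_2 = 6(Δ_1 - Δ_0) = -90
Natural end conditions: m_0 = m_2 = 0.
Forward elimination and back-substitution give m_0 = 0, m_1 = -45/2, m_2 = 0.
On [0, 1], S'(x) = b_0 + 2c_0·x + 3d_0·x² with b_0 = Δ_0 - h_0(2m_0 + m_1)/6 = 27/4, c_0 = m_0/2 = 0, d_0 = (m_1 - m_0)/(6h_0) = -15/4. So S'(0) = 27/4.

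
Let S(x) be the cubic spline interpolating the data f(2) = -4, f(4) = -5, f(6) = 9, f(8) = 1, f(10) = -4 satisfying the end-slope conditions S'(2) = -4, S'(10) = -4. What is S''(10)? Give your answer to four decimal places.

Write σ_i for S''(x_i). With h_i = 2, 2, 2, 2 and divided differences Δ_i = -1/2, 7, -4, -5/2, the continuity of S' gives the tridiagonal system
  2·σ_0 + 8·σ_1 + 2·σ_2 = 6(Δ_1 - Δ_0) = 45
  2·σ_1 + 8·σ_2 + 2·σ_3 = 6(Δ_2 - Δ_1) = -66
  2·σ_2 + 8·σ_3 + 2·σ_4 = 6(Δ_3 - Δ_2) = 9
Clamped end conditions give two more equations: 2h_0·σ_0 + h_0·σ_1 = 6(Δ_0 - S'(2)) = 21 and h_3·σ_3 + 2h_3·σ_4 = 6(S'(10) - Δ_3) = -9.
Solving the tridiagonal system: σ_0 = 9/8, σ_1 = 33/4, σ_2 = -93/8, σ_3 = 21/4, σ_4 = -39/8.

-4.8750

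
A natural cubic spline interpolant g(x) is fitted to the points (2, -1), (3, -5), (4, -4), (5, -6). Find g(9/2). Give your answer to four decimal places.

-4.5750

Let M_i = g''(x_i). Step sizes h_i = 1, 1, 1; slopes of the chords Δ_i = (y_(i+1) - y_i)/h_i = -4, 1, -2.
  1·M_0 + 4·M_1 + 1·M_2 = 6(Δ_1 - Δ_0) = 30
  1·M_1 + 4·M_2 + 1·M_3 = 6(Δ_2 - Δ_1) = -18
Natural end conditions: M_0 = M_3 = 0.
Forward elimination and back-substitution give M_0 = 0, M_1 = 46/5, M_2 = -34/5, M_3 = 0.
On [4, 5], g(x) = -4 + 4/15·(x - 4) - 17/5·(x - 4)² + 17/15·(x - 4)³.
With (x - 4) = 1/2: g(9/2) = -183/40.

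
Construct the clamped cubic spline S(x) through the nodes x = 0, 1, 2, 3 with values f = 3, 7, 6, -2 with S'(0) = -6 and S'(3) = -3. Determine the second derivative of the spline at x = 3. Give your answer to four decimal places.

With m_i denoting the second derivative at x_i, h_i = 1, 1, 1, and Δ_i = (y_(i+1) − y_i)/h_i = 4, -1, -8:
  1·m_0 + 4·m_1 + 1·m_2 = 6(Δ_1 - Δ_0) = -30
  1·m_1 + 4·m_2 + 1·m_3 = 6(Δ_2 - Δ_1) = -42
Clamped end conditions give two more equations: 2h_0·m_0 + h_0·m_1 = 6(Δ_0 - S'(0)) = 60 and h_2·m_2 + 2h_2·m_3 = 6(S'(3) - Δ_2) = 30.
Hence m_0 = 184/5, m_1 = -68/5, m_2 = -62/5, m_3 = 106/5.

21.2000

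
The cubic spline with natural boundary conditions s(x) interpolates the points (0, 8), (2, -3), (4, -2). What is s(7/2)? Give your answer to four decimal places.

-2.9531

With M_i denoting the second derivative at x_i, h_i = 2, 2, and Δ_i = (y_(i+1) − y_i)/h_i = -11/2, 1/2:
  2·M_0 + 8·M_1 + 2·M_2 = 6(Δ_1 - Δ_0) = 36
Natural end conditions: M_0 = M_2 = 0.
Solving: M_0 = 0, M_1 = 9/2, M_2 = 0.
On [2, 4], s(x) = -3 - 5/2·(x - 2) + 9/4·(x - 2)² - 3/8·(x - 2)³.
With (x - 2) = 3/2: s(7/2) = -189/64.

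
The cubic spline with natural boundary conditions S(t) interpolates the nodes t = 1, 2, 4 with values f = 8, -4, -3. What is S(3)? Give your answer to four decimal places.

With m_i denoting the second derivative at x_i, h_i = 1, 2, and Δ_i = (y_(i+1) − y_i)/h_i = -12, 1/2:
  1·m_0 + 6·m_1 + 2·m_2 = 6(Δ_1 - Δ_0) = 75
Natural end conditions: m_0 = m_2 = 0.
Solving: m_0 = 0, m_1 = 25/2, m_2 = 0.
On [2, 4], S(t) = -4 - 47/6·(t - 2) + 25/4·(t - 2)² - 25/24·(t - 2)³.
With (t - 2) = 1: S(3) = -53/8.

-6.6250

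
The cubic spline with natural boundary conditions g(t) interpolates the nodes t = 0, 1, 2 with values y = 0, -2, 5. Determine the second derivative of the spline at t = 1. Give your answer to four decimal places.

13.5000

Let M_i = g''(x_i). Step sizes h_i = 1, 1; slopes of the chords Δ_i = (y_(i+1) - y_i)/h_i = -2, 7.
  1·M_0 + 4·M_1 + 1·M_2 = 6(Δ_1 - Δ_0) = 54
Natural end conditions: M_0 = M_2 = 0.
Forward elimination and back-substitution give M_0 = 0, M_1 = 27/2, M_2 = 0.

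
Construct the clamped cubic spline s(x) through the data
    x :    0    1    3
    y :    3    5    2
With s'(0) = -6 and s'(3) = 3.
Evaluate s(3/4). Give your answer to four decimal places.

Put σ_i = s'' at the i-th knot. Here h = (1, 2) and Δ = (2, -3/2), so the interior equations h_(i-1)·σ_(i-1) + 2(h_(i-1)+h_i)·σ_i + h_i·σ_(i+1) = 6(Δ_i − Δ_(i-1)) read
  1·σ_0 + 6·σ_1 + 2·σ_2 = 6(Δ_1 - Δ_0) = -21
Clamped end conditions give two more equations: 2h_0·σ_0 + h_0·σ_1 = 6(Δ_0 - s'(0)) = 48 and h_1·σ_1 + 2h_1·σ_2 = 6(s'(3) - Δ_1) = 27.
Solving: σ_0 = 61/2, σ_1 = -13, σ_2 = 53/4.
On [0, 1], s(x) = 3 - 6·x + 61/4·x² - 29/4·x³.
With x = 3/4: s(3/4) = 1029/256.

4.0195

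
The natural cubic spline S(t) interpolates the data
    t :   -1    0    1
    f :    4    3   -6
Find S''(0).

-12

Write σ_i for S''(x_i). With h_i = 1, 1 and divided differences Δ_i = -1, -9, the continuity of S' gives the tridiagonal system
  1·σ_0 + 4·σ_1 + 1·σ_2 = 6(Δ_1 - Δ_0) = -48
Natural end conditions: σ_0 = σ_2 = 0.
Solving the tridiagonal system: σ_0 = 0, σ_1 = -12, σ_2 = 0.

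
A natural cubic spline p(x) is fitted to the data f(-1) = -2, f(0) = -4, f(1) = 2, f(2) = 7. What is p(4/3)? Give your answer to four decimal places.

With m_i denoting the second derivative at x_i, h_i = 1, 1, 1, and Δ_i = (y_(i+1) − y_i)/h_i = -2, 6, 5:
  1·m_0 + 4·m_1 + 1·m_2 = 6(Δ_1 - Δ_0) = 48
  1·m_1 + 4·m_2 + 1·m_3 = 6(Δ_2 - Δ_1) = -6
Natural end conditions: m_0 = m_3 = 0.
Hence m_0 = 0, m_1 = 66/5, m_2 = -24/5, m_3 = 0.
On [1, 2], p(x) = 2 + 33/5·(x - 1) - 12/5·(x - 1)² + 4/5·(x - 1)³.
With (x - 1) = 1/3: p(4/3) = 107/27.

3.9630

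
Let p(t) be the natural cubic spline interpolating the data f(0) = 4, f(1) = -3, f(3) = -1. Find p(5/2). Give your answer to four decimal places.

Let m_i = p''(x_i). Step sizes h_i = 1, 2; slopes of the chords Δ_i = (y_(i+1) - y_i)/h_i = -7, 1.
  1·m_0 + 6·m_1 + 2·m_2 = 6(Δ_1 - Δ_0) = 48
Natural end conditions: m_0 = m_2 = 0.
Forward elimination and back-substitution give m_0 = 0, m_1 = 8, m_2 = 0.
On [1, 3], p(t) = -3 - 13/3·(t - 1) + 4·(t - 1)² - 2/3·(t - 1)³.
With (t - 1) = 3/2: p(5/2) = -11/4.

-2.7500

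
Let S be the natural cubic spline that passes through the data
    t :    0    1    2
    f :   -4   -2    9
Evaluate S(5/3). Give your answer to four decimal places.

4.6667

Put M_i = S'' at the i-th knot. Here h = (1, 1) and Δ = (2, 11), so the interior equations h_(i-1)·M_(i-1) + 2(h_(i-1)+h_i)·M_i + h_i·M_(i+1) = 6(Δ_i − Δ_(i-1)) read
  1·M_0 + 4·M_1 + 1·M_2 = 6(Δ_1 - Δ_0) = 54
Natural end conditions: M_0 = M_2 = 0.
Forward elimination and back-substitution give M_0 = 0, M_1 = 27/2, M_2 = 0.
On [1, 2], S(t) = -2 + 13/2·(t - 1) + 27/4·(t - 1)² - 9/4·(t - 1)³.
With (t - 1) = 2/3: S(5/3) = 14/3.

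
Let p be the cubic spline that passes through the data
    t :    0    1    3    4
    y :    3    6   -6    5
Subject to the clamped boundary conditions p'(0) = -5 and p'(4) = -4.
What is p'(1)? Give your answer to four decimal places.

0.1143

Write σ_i for p''(x_i). With h_i = 1, 2, 1 and divided differences Δ_i = 3, -6, 11, the continuity of p' gives the tridiagonal system
  1·σ_0 + 6·σ_1 + 2·σ_2 = 6(Δ_1 - Δ_0) = -54
  2·σ_1 + 6·σ_2 + 1·σ_3 = 6(Δ_2 - Δ_1) = 102
Clamped end conditions give two more equations: 2h_0·σ_0 + h_0·σ_1 = 6(Δ_0 - p'(0)) = 48 and h_2·σ_2 + 2h_2·σ_3 = 6(p'(4) - Δ_2) = -90.
Solving: σ_0 = 1322/35, σ_1 = -964/35, σ_2 = 1286/35, σ_3 = -2218/35.
On [1, 3], p'(t) = b_1 + 2c_1·(t - 1) + 3d_1·(t - 1)² with b_1 = Δ_1 - h_1(2σ_1 + σ_2)/6 = 4/35, c_1 = σ_1/2 = -482/35, d_1 = (σ_2 - σ_1)/(6h_1) = 75/14. So p'(1) = 4/35.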